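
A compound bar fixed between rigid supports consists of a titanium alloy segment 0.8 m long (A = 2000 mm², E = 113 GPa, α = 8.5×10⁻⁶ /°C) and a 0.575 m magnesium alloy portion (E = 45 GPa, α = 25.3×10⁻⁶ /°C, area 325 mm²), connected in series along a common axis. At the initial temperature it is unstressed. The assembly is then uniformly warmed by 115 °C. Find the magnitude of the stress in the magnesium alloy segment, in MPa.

σ ≈ 176 MPa (compressive)

If the supports were absent, the total length change would be Σ αᵢΔT Lᵢ = 8.5×10⁻⁶×115×800 + 25.3×10⁻⁶×115×575 = 2.455 mm.
Since the ends are fixed, an axial force P builds up, equal in every segment, with P · Σ Lᵢ/(AᵢEᵢ) = δ_free.
The series flexibility is Σ Lᵢ/(AᵢEᵢ) = 800/(2000×113×10³) + 575/(325×45×10³) = 4.286×10⁻⁵ mm/N.
So P = 2.455 / 4.286×10⁻⁵ = 57.28 kN, compressive.
σ_{magnesium alloy} = P / A = 57280 / 325 = 176.3 MPa.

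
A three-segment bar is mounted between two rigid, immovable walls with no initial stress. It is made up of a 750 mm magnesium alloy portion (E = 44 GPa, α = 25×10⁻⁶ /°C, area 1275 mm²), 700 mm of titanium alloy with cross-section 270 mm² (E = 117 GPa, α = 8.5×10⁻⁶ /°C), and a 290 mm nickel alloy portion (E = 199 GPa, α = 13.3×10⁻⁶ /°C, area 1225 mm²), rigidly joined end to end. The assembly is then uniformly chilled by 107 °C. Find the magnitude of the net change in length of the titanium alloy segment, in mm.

Free thermal contraction of the whole bar: Σ αᵢΔT Lᵢ = 25×10⁻⁶×107×750 + 8.5×10⁻⁶×107×700 + 13.3×10⁻⁶×107×290 = 3.056 mm.
The walls prevent any net length change, so an axial force P (same in every segment) develops. Compatibility: P · Σ Lᵢ/(AᵢEᵢ) = δ_free.
The series flexibility is Σ Lᵢ/(AᵢEᵢ) = 750/(1275×44×10³) + 700/(270×117×10³) + 290/(1225×199×10³) = 3.672×10⁻⁵ mm/N.
P = 3.056 / 3.672×10⁻⁵ = 83220 N = 83.22 kN, tensile.
For the titanium alloy segment, free thermal change = 8.5×10⁻⁶×107×700 = 0.6367 mm and elastic change from P = 83220×700/(270×117×10³) = 1.844 mm; these oppose, so the net change is 1.21 mm (segment lengthens).

|ΔL| ≈ 1.21 mm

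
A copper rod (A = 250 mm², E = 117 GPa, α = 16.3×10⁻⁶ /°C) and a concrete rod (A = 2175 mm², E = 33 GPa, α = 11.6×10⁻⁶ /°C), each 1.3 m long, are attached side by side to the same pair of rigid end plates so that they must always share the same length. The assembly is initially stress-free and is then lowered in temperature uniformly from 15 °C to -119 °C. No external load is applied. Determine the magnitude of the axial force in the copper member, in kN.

P ≈ 13.1 kN (tensile in the copper)

Both members must finish at the same length. With the larger α, the copper tends to over-contract; the plates restrain it, putting the copper in tension and the concrete in compression. With no external load the two internal forces are equal and opposite, magnitude P.
Compatibility of the two members (thermal + elastic change equal): (α₁ − α₂)ΔT = P·[1/(A₁E₁) + 1/(A₂E₂)].
|α₁ − α₂|·ΔT = 4.7×10⁻⁶ × 134 = 0.0006298.
1/(A₁E₁) + 1/(A₂E₂) = 1/(250×117×10³) + 1/(2175×33×10³) = 4.812×10⁻⁸ N⁻¹.
P = 0.0006298 / 4.812×10⁻⁸ = 13090 N = 13.09 kN.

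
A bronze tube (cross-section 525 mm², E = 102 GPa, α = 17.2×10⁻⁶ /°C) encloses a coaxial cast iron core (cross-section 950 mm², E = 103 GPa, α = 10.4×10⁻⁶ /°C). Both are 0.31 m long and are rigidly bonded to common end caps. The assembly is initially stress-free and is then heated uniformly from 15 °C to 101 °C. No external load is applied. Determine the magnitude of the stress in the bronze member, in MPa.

The bronze has the larger α, so on heating it would change length more than the cast iron if both were free. The rigid plates force a common final length, so the bronze is put into compression and the cast iron into tension, with equal and opposite forces P (no external load).
Setting the final lengths equal and cancelling L: (α₁ − α₂)ΔT = P/(A₁E₁) + P/(A₂E₂).
|α₁ − α₂|·ΔT = 6.8×10⁻⁶ × 86 = 0.0005848.
1/(A₁E₁) + 1/(A₂E₂) = 1/(525×102×10³) + 1/(950×103×10³) = 2.889×10⁻⁸ N⁻¹.
So P = 0.0005848 / 2.889×10⁻⁸ = 20.24 kN.
σ_{bronze} = P/A₁ = 20240/525 = 38.55 MPa, compressive.

σ ≈ 38.6 MPa (compressive)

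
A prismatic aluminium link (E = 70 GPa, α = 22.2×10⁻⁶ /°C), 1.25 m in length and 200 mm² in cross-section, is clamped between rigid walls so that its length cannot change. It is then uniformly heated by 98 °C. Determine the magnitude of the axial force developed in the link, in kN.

With zero net strain, σ = E·αΔT = 70 GPa × 22.2×10⁻⁶ × 98 = 152.3 MPa.
Then P = σA = 152.3 × 200 mm² = 30.46 kN, compressive.

P ≈ 30.5 kN (compressive)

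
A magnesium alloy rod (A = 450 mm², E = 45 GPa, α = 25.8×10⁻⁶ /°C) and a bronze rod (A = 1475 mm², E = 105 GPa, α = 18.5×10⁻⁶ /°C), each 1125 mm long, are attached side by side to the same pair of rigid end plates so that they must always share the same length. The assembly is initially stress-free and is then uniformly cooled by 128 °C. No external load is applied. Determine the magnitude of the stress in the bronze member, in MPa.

σ ≈ 11.3 MPa (compressive)

Equilibrium of a rigid end plate with no external load gives equal and opposite internal forces ±P in the two members. Since α_{magnesium alloy} > α_{bronze}, cooling drives the magnesium alloy into tension and the bronze into compression.
Compatibility of the two members (thermal + elastic change equal): (α₁ − α₂)ΔT = P·[1/(A₁E₁) + 1/(A₂E₂)].
|α₁ − α₂|·ΔT = 7.3×10⁻⁶ × 128 = 0.0009344.
1/(A₁E₁) + 1/(A₂E₂) = 1/(450×45×10³) + 1/(1475×105×10³) = 5.584×10⁻⁸ N⁻¹.
So P = 0.0009344 / 5.584×10⁻⁸ = 16.73 kN.
σ_{bronze} = P/A₂ = 16730/1475 = 11.34 MPa, compressive.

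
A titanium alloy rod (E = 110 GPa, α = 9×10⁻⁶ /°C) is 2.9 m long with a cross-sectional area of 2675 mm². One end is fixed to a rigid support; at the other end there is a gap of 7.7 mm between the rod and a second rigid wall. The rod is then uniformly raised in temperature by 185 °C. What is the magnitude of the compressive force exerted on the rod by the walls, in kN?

P ≈ 0 kN

Unrestrained expansion: δ_free = αΔT L = 9×10⁻⁶ × 185 × 2900 = 4.829 mm.
This is smaller than the 7.7 mm clearance, so the rod expands freely without reaching the stop — the stress is zero.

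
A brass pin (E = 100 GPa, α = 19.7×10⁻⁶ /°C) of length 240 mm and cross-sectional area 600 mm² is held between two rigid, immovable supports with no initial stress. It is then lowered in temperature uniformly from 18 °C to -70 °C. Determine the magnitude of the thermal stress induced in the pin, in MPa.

Because both ends are immovable the net strain is zero, and the suppressed thermal strain is αΔT = 19.7×10⁻⁶ × 88 = 1733.6×10⁻⁶.
The stress required to suppress this strain is σ = Eε = 100×10³ × 1733.6×10⁻⁶ = 173.4 MPa, tensile since the pin is trying to contract.

σ ≈ 173 MPa (tensile)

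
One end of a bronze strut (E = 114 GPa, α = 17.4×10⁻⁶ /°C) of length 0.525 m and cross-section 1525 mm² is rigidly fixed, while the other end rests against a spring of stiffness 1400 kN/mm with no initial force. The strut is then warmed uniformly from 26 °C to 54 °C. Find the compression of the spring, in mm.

If the spring were absent the strut would lengthen by αΔT L = 17.4×10⁻⁶ × 28 × 525 = 0.2558 mm.
Let P be the compressive force at the spring. The strut shortens elastically by PL/(AE) and the spring compresses by P/k; together these equal δ_free.
P [ L/(AE) + 1/k ] = δ_free → P [ 525/(1525×114×10³) + 1/(1400×10³) ] = 0.2558.
P = 0.2558 / 3.734×10⁻⁶ = 68500 N.
Spring compression = P/k = 68500/(1400×10³) = 0.04893 mm.

δ ≈ 0.0489 mm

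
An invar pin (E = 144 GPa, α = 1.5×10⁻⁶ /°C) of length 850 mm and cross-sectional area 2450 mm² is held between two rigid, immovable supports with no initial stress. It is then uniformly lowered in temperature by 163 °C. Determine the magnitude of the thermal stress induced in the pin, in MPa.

With length fixed, the mechanical strain must cancel the thermal strain αΔT = 1.5×10⁻⁶ × 163 = 244.5×10⁻⁶.
σ = EαΔT = 144×10³ × 1.5×10⁻⁶ × 163 = 35.21 MPa (tensile; the pin is trying to contract).

σ ≈ 35.2 MPa (tensile)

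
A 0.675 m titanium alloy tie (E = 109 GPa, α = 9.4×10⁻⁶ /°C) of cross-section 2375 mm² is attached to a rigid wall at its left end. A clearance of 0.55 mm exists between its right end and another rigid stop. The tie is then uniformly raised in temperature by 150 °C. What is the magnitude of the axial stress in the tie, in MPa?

If the wall were absent the tie would grow by αΔT L = 9.4×10⁻⁶ × 150 × 675 = 0.9517 mm.
The gap closes (δ_free > 0.55 mm) and the wall then resists a further 0.9517 − 0.55 = 0.4017 mm of expansion.
That suppressed elongation corresponds to σ = E·Δ/L = 109×10³ × 0.4017/675 = 64.88 MPa.

σ ≈ 64.9 MPa (compressive)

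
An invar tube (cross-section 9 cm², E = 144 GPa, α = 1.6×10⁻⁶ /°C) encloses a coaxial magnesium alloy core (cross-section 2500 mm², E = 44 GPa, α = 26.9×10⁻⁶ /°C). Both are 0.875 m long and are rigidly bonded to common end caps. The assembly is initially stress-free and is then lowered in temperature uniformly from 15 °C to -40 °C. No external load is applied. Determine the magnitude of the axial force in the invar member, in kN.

P ≈ 82.8 kN (compressive in the invar)

Both members must finish at the same length. With the larger α, the magnesium alloy tends to over-contract; the plates restrain it, putting the magnesium alloy in tension and the invar in compression. With no external load the two internal forces are equal and opposite, magnitude P.
Setting the final lengths equal and cancelling L: (α₁ − α₂)ΔT = P/(A₁E₁) + P/(A₂E₂).
|α₁ − α₂|·ΔT = 25.3×10⁻⁶ × 55 = 0.001391.
1/(A₁E₁) + 1/(A₂E₂) = 1/(900×144×10³) + 1/(2500×44×10³) = 1.681×10⁻⁸ N⁻¹.
P = 0.001391 / 1.681×10⁻⁸ = 82790 N = 82.79 kN.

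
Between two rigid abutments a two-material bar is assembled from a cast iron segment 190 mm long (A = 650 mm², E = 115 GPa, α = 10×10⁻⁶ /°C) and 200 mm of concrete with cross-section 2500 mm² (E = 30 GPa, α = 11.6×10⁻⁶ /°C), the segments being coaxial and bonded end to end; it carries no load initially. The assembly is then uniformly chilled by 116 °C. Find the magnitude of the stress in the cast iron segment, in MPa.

Free thermal contraction of the whole bar: Σ αᵢΔT Lᵢ = 10×10⁻⁶×116×190 + 11.6×10⁻⁶×116×200 = 0.4895 mm.
The walls prevent any net length change, so an axial force P (same in every segment) develops. Compatibility: P · Σ Lᵢ/(AᵢEᵢ) = δ_free.
Σ Lᵢ/(AᵢEᵢ) = 190/(650×115×10³) + 200/(2500×30×10³) = 5.208×10⁻⁶ mm/N.
So P = 0.4895 / 5.208×10⁻⁶ = 93.99 kN, tensile.
σ_{cast iron} = P / A = 93990 / 650 = 144.6 MPa.

σ ≈ 145 MPa (tensile)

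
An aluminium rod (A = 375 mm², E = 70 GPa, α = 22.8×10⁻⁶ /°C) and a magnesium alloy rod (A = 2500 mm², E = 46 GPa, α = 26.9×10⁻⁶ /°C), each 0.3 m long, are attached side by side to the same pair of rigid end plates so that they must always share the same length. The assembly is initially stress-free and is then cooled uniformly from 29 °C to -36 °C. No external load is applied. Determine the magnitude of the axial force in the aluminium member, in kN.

Equilibrium of a rigid end plate with no external load gives equal and opposite internal forces ±P in the two members. Since α_{magnesium alloy} > α_{aluminium}, cooling drives the magnesium alloy into tension and the aluminium into compression.
Equating the net (thermal + elastic) strains gives |α₁ − α₂|·ΔT = P·[1/(A₁E₁) + 1/(A₂E₂)].
|α₁ − α₂|·ΔT = 4.1×10⁻⁶ × 65 = 0.0002665.
1/(A₁E₁) + 1/(A₂E₂) = 1/(375×70×10³) + 1/(2500×46×10³) = 4.679×10⁻⁸ N⁻¹.
So P = 0.0002665 / 4.679×10⁻⁸ = 5.696 kN.

P ≈ 5.7 kN (compressive in the aluminium)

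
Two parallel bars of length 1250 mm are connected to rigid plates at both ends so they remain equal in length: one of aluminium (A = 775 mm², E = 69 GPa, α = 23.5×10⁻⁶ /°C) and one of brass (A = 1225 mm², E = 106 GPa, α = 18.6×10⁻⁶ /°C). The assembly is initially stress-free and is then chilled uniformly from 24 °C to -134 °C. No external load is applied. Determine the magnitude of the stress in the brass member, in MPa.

σ ≈ 23.9 MPa (compressive)

Both members must finish at the same length. With the larger α, the aluminium tends to over-contract; the plates restrain it, putting the aluminium in tension and the brass in compression. With no external load the two internal forces are equal and opposite, magnitude P.
Compatibility of the two members (thermal + elastic change equal): (α₁ − α₂)ΔT = P·[1/(A₁E₁) + 1/(A₂E₂)].
|α₁ − α₂|·ΔT = 4.9×10⁻⁶ × 158 = 0.0007742.
1/(A₁E₁) + 1/(A₂E₂) = 1/(775×69×10³) + 1/(1225×106×10³) = 2.64×10⁻⁸ N⁻¹.
So P = 0.0007742 / 2.64×10⁻⁸ = 29.32 kN.
σ_{brass} = P/A₂ = 29320/1225 = 23.94 MPa, compressive.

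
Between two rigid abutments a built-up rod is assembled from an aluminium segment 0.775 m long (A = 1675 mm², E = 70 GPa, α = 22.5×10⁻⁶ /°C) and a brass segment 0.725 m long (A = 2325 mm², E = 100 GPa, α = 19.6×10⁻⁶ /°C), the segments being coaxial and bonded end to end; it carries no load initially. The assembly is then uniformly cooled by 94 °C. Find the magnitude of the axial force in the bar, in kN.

With the walls removed the bar would change length by δ_free = Σ αᵢΔT Lᵢ = 22.5×10⁻⁶×94×775 + 19.6×10⁻⁶×94×725 = 2.975 mm.
The walls prevent any net length change, so an axial force P (same in every segment) develops. Compatibility: P · Σ Lᵢ/(AᵢEᵢ) = δ_free.
Σ Lᵢ/(AᵢEᵢ) = 775/(1675×70×10³) + 725/(2325×100×10³) = 9.728×10⁻⁶ mm/N.
So P = 2.975 / 9.728×10⁻⁶ = 305.8 kN, tensile.

P ≈ 306 kN (tensile)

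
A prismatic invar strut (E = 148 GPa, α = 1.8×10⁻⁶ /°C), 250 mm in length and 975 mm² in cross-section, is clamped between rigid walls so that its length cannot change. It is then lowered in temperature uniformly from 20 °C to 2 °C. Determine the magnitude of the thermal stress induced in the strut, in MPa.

With length fixed, the mechanical strain must cancel the thermal strain αΔT = 1.8×10⁻⁶ × 18 = 32.4×10⁻⁶.
The stress required to suppress this strain is σ = Eε = 148×10³ × 32.4×10⁻⁶ = 4.795 MPa, tensile since the strut is trying to contract.

σ ≈ 4.8 MPa (tensile)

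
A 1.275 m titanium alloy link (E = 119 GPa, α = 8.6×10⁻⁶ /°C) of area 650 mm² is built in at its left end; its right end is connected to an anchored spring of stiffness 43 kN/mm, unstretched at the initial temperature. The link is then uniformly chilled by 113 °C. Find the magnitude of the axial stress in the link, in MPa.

Free thermal contraction: δ_free = αΔT L = 8.6×10⁻⁶ × 113 × 1275 = 1.239 mm.
With a force P in the spring, the elastic change of the link is PL/(AE) and that of the spring is P/k; compatibility requires their sum to equal δ_free.
So P = δ_free / [L/(AE) + 1/k] = 1.239 / [ 1275/(650×119×10³) + 1/(43×10³) ].
P = 1.239 / 3.974×10⁻⁵ = 31180 N.
σ = P/A = 31180/650 = 47.97 MPa.

σ ≈ 48 MPa (tensile)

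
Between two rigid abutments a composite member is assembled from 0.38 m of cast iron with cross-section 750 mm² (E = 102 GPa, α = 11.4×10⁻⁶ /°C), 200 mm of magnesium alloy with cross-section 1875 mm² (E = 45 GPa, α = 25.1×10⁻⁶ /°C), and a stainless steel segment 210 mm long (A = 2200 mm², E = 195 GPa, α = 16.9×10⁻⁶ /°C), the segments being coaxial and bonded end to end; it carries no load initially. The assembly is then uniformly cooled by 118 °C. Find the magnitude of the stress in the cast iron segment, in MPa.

σ ≈ 259 MPa (tensile)

With the walls removed the bar would change length by δ_free = Σ αᵢΔT Lᵢ = 11.4×10⁻⁶×118×380 + 25.1×10⁻⁶×118×200 + 16.9×10⁻⁶×118×210 = 1.522 mm.
The rigid supports impose zero overall length change; the single axial force P common to all segments must satisfy P Σ Lᵢ/(AᵢEᵢ) = δ_free.
Σ Lᵢ/(AᵢEᵢ) = 380/(750×102×10³) + 200/(1875×45×10³) + 210/(2200×195×10³) = 7.827×10⁻⁶ mm/N.
Hence P = δ_free / Σ(L/AE) = 1.522/7.827×10⁻⁶ = 194.5 kN (tensile).
σ_{cast iron} = P / A = 194500 / 750 = 259.3 MPa.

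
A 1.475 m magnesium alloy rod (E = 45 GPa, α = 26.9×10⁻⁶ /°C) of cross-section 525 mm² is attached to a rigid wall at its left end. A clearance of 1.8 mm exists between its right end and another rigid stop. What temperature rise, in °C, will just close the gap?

ΔT ≈ 45.4 °C

Contact occurs when the free expansion equals the gap: αΔT L = 1.8 mm.
ΔT = 1.8 / (26.9×10⁻⁶ × 1475) = 45.37 °C.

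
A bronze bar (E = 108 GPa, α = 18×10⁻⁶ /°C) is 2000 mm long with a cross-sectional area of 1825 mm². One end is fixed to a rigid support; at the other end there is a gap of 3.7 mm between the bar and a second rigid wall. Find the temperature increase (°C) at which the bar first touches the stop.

The gap closes when αΔT L = 3.7 mm, since the bar is still unstressed at that instant.
ΔT = 3.7 / (18×10⁻⁶ × 2000) = 102.8 °C.

ΔT ≈ 103 °C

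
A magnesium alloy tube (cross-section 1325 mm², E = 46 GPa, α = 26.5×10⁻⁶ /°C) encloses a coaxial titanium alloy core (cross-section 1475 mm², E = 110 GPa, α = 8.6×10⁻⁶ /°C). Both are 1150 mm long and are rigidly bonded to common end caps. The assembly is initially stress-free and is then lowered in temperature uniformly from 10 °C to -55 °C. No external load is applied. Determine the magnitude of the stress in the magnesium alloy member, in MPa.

σ ≈ 38.9 MPa (tensile)

Both members must finish at the same length. With the larger α, the magnesium alloy tends to over-contract; the plates restrain it, putting the magnesium alloy in tension and the titanium alloy in compression. With no external load the two internal forces are equal and opposite, magnitude P.
Setting the final lengths equal and cancelling L: (α₁ − α₂)ΔT = P/(A₁E₁) + P/(A₂E₂).
|α₁ − α₂|·ΔT = 17.9×10⁻⁶ × 65 = 0.001163.
1/(A₁E₁) + 1/(A₂E₂) = 1/(1325×46×10³) + 1/(1475×110×10³) = 2.257×10⁻⁸ N⁻¹.
So P = 0.001163 / 2.257×10⁻⁸ = 51.55 kN.
σ_{magnesium alloy} = P/A₁ = 51550/1325 = 38.91 MPa, tensile.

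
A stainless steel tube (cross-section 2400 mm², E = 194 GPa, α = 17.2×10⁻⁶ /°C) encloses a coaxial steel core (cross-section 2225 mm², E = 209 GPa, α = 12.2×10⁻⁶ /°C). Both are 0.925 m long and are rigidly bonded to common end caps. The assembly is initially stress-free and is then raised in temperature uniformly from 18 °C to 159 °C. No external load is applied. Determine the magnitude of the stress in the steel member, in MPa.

σ ≈ 73.7 MPa (tensile)

Equilibrium of a rigid end plate with no external load gives equal and opposite internal forces ±P in the two members. Since α_{stainless steel} > α_{steel}, heating drives the stainless steel into compression and the steel into tension.
Compatibility of the two members (thermal + elastic change equal): (α₁ − α₂)ΔT = P·[1/(A₁E₁) + 1/(A₂E₂)].
|α₁ − α₂|·ΔT = 5×10⁻⁶ × 141 = 0.000705.
1/(A₁E₁) + 1/(A₂E₂) = 1/(2400×194×10³) + 1/(2225×209×10³) = 4.298×10⁻⁹ N⁻¹.
P = 0.000705 / 4.298×10⁻⁹ = 164000 N = 164 kN.
σ_{steel} = P/A₂ = 164000/2225 = 73.72 MPa, tensile.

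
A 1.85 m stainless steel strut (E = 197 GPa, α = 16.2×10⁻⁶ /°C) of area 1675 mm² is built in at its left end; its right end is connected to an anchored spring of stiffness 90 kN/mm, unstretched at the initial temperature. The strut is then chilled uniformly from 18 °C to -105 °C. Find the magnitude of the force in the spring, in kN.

P ≈ 221 kN

The unrestrained thermal change is αΔT L = 16.2×10⁻⁶ × 123 × 1850 = 3.686 mm.
Let P be the tensile force in the spring. The strut extends elastically by PL/(AE) and the spring stretches by P/k; together these equal δ_free.
So P = δ_free / [L/(AE) + 1/k] = 3.686 / [ 1850/(1675×197×10³) + 1/(90×10³) ].
P = 3.686 / 1.672×10⁻⁵ = 220500 N.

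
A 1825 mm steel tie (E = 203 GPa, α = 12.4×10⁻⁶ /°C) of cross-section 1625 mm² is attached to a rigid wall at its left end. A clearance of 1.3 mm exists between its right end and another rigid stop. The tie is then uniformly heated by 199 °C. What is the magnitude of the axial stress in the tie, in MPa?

Unrestrained expansion: δ_free = αΔT L = 12.4×10⁻⁶ × 199 × 1825 = 4.503 mm.
After closing the 1.3 mm clearance, 4.503 − 1.3 = 3.203 mm of expansion remains to be suppressed by the wall.
Compatibility: PL/(AE) = 3.203 mm, so σ = P/A = E × (3.203/1825) = 356.3 MPa.

σ ≈ 356 MPa (compressive)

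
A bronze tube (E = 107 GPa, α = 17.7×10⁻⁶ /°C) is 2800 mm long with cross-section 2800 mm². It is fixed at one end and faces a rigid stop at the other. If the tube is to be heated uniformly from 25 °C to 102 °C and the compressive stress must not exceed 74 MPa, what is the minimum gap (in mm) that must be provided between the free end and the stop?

g ≈ 1.88 mm

Free expansion if unrestrained: δ_free = αΔT L = 17.7×10⁻⁶ × 77 × 2800 = 3.816 mm.
A stress of 74 MPa corresponds to the wall pushing the tube back by σL/E = 74×2800/(107×10³) = 1.936 mm.
The gap must absorb the remainder: g_min = 3.816 − 1.936 = 1.88 mm.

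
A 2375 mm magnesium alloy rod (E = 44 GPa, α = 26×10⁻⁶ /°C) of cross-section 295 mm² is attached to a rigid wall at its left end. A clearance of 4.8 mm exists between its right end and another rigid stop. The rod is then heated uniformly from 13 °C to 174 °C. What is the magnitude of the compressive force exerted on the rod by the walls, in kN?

Unrestrained expansion: δ_free = αΔT L = 26×10⁻⁶ × 161 × 2375 = 9.942 mm.
After closing the 4.8 mm clearance, 9.942 − 4.8 = 5.142 mm of expansion remains to be suppressed by the wall.
That suppressed elongation corresponds to σ = E·Δ/L = 44×10³ × 5.142/2375 = 95.26 MPa.
P = σA = 95.26 × 295 = 28.1 kN.

P ≈ 28.1 kN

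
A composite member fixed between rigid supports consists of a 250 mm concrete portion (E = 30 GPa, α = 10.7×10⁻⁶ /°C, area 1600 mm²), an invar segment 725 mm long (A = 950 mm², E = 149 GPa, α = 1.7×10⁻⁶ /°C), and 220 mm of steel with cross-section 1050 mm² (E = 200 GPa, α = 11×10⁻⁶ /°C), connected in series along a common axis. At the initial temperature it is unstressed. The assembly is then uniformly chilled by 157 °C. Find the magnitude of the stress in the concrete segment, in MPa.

σ ≈ 54.6 MPa (tensile)

If the supports were absent, the total length change would be Σ αᵢΔT Lᵢ = 10.7×10⁻⁶×157×250 + 1.7×10⁻⁶×157×725 + 11×10⁻⁶×157×220 = 0.9934 mm.
Since the ends are fixed, an axial force P builds up, equal in every segment, with P · Σ Lᵢ/(AᵢEᵢ) = δ_free.
Σ Lᵢ/(AᵢEᵢ) = 250/(1600×30×10³) + 725/(950×149×10³) + 220/(1050×200×10³) = 1.138×10⁻⁵ mm/N.
P = 0.9934 / 1.138×10⁻⁵ = 87310 N = 87.31 kN, tensile.
σ_{concrete} = P / A = 87310 / 1600 = 54.57 MPa.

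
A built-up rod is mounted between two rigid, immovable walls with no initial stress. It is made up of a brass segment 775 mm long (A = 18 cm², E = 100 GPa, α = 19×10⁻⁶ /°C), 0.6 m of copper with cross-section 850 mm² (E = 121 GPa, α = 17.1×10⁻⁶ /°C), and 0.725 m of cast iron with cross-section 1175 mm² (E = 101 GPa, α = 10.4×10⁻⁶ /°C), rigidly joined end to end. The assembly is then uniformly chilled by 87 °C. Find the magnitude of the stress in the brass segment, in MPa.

With the walls removed the bar would change length by δ_free = Σ αᵢΔT Lᵢ = 19×10⁻⁶×87×775 + 17.1×10⁻⁶×87×600 + 10.4×10⁻⁶×87×725 = 2.83 mm.
Since the ends are fixed, an axial force P builds up, equal in every segment, with P · Σ Lᵢ/(AᵢEᵢ) = δ_free.
The series flexibility is Σ Lᵢ/(AᵢEᵢ) = 775/(1800×100×10³) + 600/(850×121×10³) + 725/(1175×101×10³) = 1.625×10⁻⁵ mm/N.
Hence P = δ_free / Σ(L/AE) = 2.83/1.625×10⁻⁵ = 174.2 kN (tensile).
σ_{brass} = P / A = 174200 / 1800 = 96.75 MPa.

σ ≈ 96.8 MPa (tensile)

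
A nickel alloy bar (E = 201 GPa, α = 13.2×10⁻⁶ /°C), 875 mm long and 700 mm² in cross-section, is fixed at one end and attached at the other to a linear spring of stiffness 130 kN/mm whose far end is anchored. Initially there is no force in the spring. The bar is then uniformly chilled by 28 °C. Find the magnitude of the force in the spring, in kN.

The unrestrained thermal change is αΔT L = 13.2×10⁻⁶ × 28 × 875 = 0.3234 mm.
Let P be the tensile force in the spring. The bar extends elastically by PL/(AE) and the spring stretches by P/k; together these equal δ_free.
So P = δ_free / [L/(AE) + 1/k] = 0.3234 / [ 875/(700×201×10³) + 1/(130×10³) ].
P = 0.3234 / 1.391×10⁻⁵ = 23250 N.

P ≈ 23.2 kN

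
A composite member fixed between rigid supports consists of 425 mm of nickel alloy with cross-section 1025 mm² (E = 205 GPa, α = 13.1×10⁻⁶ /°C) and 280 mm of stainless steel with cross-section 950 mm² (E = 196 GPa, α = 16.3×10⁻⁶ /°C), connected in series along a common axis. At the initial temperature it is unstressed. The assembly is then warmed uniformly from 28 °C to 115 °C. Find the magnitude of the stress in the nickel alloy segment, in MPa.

With the walls removed the bar would change length by δ_free = Σ αᵢΔT Lᵢ = 13.1×10⁻⁶×87×425 + 16.3×10⁻⁶×87×280 = 0.8814 mm.
Since the ends are fixed, an axial force P builds up, equal in every segment, with P · Σ Lᵢ/(AᵢEᵢ) = δ_free.
The series flexibility is Σ Lᵢ/(AᵢEᵢ) = 425/(1025×205×10³) + 280/(950×196×10³) = 3.526×10⁻⁶ mm/N.
Hence P = δ_free / Σ(L/AE) = 0.8814/3.526×10⁻⁶ = 250 kN (compressive).
σ_{nickel alloy} = P / A = 250000 / 1025 = 243.9 MPa.

σ ≈ 244 MPa (compressive)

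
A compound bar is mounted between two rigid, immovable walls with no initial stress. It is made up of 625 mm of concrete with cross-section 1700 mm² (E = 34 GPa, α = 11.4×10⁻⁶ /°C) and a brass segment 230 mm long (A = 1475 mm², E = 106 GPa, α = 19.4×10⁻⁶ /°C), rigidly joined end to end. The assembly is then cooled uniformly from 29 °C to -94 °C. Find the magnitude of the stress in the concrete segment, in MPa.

σ ≈ 68.2 MPa (tensile)

If the supports were absent, the total length change would be Σ αᵢΔT Lᵢ = 11.4×10⁻⁶×123×625 + 19.4×10⁻⁶×123×230 = 1.425 mm.
The walls prevent any net length change, so an axial force P (same in every segment) develops. Compatibility: P · Σ Lᵢ/(AᵢEᵢ) = δ_free.
Σ Lᵢ/(AᵢEᵢ) = 625/(1700×34×10³) + 230/(1475×106×10³) = 1.228×10⁻⁵ mm/N.
Hence P = δ_free / Σ(L/AE) = 1.425/1.228×10⁻⁵ = 116 kN (tensile).
σ_{concrete} = P / A = 116000 / 1700 = 68.25 MPa.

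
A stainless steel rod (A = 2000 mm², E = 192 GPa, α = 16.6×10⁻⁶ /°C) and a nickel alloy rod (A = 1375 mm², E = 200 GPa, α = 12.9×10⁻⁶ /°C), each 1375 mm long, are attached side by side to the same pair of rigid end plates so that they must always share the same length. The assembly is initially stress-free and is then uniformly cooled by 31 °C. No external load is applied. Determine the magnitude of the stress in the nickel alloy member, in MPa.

σ ≈ 13.4 MPa (compressive)

Both members must finish at the same length. With the larger α, the stainless steel tends to over-contract; the plates restrain it, putting the stainless steel in tension and the nickel alloy in compression. With no external load the two internal forces are equal and opposite, magnitude P.
Setting the final lengths equal and cancelling L: (α₁ − α₂)ΔT = P/(A₁E₁) + P/(A₂E₂).
|α₁ − α₂|·ΔT = 3.7×10⁻⁶ × 31 = 0.0001147.
1/(A₁E₁) + 1/(A₂E₂) = 1/(2000×192×10³) + 1/(1375×200×10³) = 6.241×10⁻⁹ N⁻¹.
P = 0.0001147 / 6.241×10⁻⁹ = 18380 N = 18.38 kN.
σ_{nickel alloy} = P/A₂ = 18380/1375 = 13.37 MPa, compressive.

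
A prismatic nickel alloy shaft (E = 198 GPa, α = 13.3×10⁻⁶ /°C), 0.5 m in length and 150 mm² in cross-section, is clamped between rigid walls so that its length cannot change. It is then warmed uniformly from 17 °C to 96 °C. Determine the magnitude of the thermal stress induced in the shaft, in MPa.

σ ≈ 208 MPa (compressive)

With length fixed, the mechanical strain must cancel the thermal strain αΔT = 13.3×10⁻⁶ × 79 = 1050.7×10⁻⁶.
σ = EαΔT = 198×10³ × 13.3×10⁻⁶ × 79 = 208 MPa (compressive; the shaft is trying to expand).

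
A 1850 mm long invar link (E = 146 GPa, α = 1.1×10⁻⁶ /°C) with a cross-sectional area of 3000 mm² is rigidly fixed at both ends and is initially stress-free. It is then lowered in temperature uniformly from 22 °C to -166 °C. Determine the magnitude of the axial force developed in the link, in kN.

P ≈ 90.6 kN (tensile)

The ends cannot move, so σ = EαΔT = 146×10³ × 1.1×10⁻⁶ × 188 = 30.19 MPa.
Axial force P = σA = 30.19 × 3000 = 90580 N = 90.58 kN, tensile.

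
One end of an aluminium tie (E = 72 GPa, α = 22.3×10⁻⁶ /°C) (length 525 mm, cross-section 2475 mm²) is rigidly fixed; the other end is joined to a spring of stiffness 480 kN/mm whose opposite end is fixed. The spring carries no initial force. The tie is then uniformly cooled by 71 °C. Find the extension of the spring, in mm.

δ ≈ 0.344 mm

Free thermal contraction: δ_free = αΔT L = 22.3×10⁻⁶ × 71 × 525 = 0.8312 mm.
Let P be the tensile force in the spring. The tie extends elastically by PL/(AE) and the spring stretches by P/k; together these equal δ_free.
P [ L/(AE) + 1/k ] = δ_free → P [ 525/(2475×72×10³) + 1/(480×10³) ] = 0.8312.
P = 0.8312 / 5.029×10⁻⁶ = 165300 N.
Spring extension = P/k = 165300/(480×10³) = 0.3443 mm.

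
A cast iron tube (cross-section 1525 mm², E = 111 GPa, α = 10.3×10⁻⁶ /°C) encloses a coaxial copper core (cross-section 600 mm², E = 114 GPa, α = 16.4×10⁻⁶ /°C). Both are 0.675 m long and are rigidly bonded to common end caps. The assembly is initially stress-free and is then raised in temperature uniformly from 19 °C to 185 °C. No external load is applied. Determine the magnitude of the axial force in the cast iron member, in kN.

P ≈ 49.3 kN (tensile in the cast iron)

Equilibrium of a rigid end plate with no external load gives equal and opposite internal forces ±P in the two members. Since α_{copper} > α_{cast iron}, heating drives the copper into compression and the cast iron into tension.
Compatibility of the two members (thermal + elastic change equal): (α₁ − α₂)ΔT = P·[1/(A₁E₁) + 1/(A₂E₂)].
|α₁ − α₂|·ΔT = 6.1×10⁻⁶ × 166 = 0.001013.
1/(A₁E₁) + 1/(A₂E₂) = 1/(1525×111×10³) + 1/(600×114×10³) = 2.053×10⁻⁸ N⁻¹.
So P = 0.001013 / 2.053×10⁻⁸ = 49.33 kN.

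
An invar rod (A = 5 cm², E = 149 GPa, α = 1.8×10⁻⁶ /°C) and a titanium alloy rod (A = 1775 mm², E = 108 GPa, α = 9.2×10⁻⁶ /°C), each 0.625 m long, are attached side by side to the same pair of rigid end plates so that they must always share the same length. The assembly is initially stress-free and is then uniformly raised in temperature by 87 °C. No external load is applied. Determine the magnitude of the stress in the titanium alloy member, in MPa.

σ ≈ 19.5 MPa (compressive)

Both members must finish at the same length. With the larger α, the titanium alloy tends to over-expand; the plates restrain it, putting the titanium alloy in compression and the invar in tension. With no external load the two internal forces are equal and opposite, magnitude P.
Equating the net (thermal + elastic) strains gives |α₁ − α₂|·ΔT = P·[1/(A₁E₁) + 1/(A₂E₂)].
|α₁ − α₂|·ΔT = 7.4×10⁻⁶ × 87 = 0.0006438.
1/(A₁E₁) + 1/(A₂E₂) = 1/(500×149×10³) + 1/(1775×108×10³) = 1.864×10⁻⁸ N⁻¹.
So P = 0.0006438 / 1.864×10⁻⁸ = 34.54 kN.
σ_{titanium alloy} = P/A₂ = 34540/1775 = 19.46 MPa, compressive.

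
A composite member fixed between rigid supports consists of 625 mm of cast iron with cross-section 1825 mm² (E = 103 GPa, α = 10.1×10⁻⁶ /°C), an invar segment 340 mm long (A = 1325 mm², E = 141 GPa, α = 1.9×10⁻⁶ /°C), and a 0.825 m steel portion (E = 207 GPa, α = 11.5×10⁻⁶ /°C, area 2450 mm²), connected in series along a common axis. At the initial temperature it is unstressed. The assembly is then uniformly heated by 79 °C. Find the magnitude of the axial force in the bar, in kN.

With the walls removed the bar would change length by δ_free = Σ αᵢΔT Lᵢ = 10.1×10⁻⁶×79×625 + 1.9×10⁻⁶×79×340 + 11.5×10⁻⁶×79×825 = 1.299 mm.
Since the ends are fixed, an axial force P builds up, equal in every segment, with P · Σ Lᵢ/(AᵢEᵢ) = δ_free.
Σ Lᵢ/(AᵢEᵢ) = 625/(1825×103×10³) + 340/(1325×141×10³) + 825/(2450×207×10³) = 6.772×10⁻⁶ mm/N.
So P = 1.299 / 6.772×10⁻⁶ = 191.9 kN, compressive.

P ≈ 192 kN (compressive)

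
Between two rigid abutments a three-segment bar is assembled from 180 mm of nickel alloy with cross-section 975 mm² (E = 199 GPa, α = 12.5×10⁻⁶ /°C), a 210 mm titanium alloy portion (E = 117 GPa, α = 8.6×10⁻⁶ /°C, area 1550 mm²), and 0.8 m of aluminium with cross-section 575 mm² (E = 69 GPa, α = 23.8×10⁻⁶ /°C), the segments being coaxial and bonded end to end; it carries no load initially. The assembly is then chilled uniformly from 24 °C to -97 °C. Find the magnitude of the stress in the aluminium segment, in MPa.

If the supports were absent, the total length change would be Σ αᵢΔT Lᵢ = 12.5×10⁻⁶×121×180 + 8.6×10⁻⁶×121×210 + 23.8×10⁻⁶×121×800 = 2.795 mm.
Since the ends are fixed, an axial force P builds up, equal in every segment, with P · Σ Lᵢ/(AᵢEᵢ) = δ_free.
The series flexibility is Σ Lᵢ/(AᵢEᵢ) = 180/(975×199×10³) + 210/(1550×117×10³) + 800/(575×69×10³) = 2.225×10⁻⁵ mm/N.
So P = 2.795 / 2.225×10⁻⁵ = 125.6 kN, tensile.
σ_{aluminium} = P / A = 125600 / 575 = 218.4 MPa.

σ ≈ 218 MPa (tensile)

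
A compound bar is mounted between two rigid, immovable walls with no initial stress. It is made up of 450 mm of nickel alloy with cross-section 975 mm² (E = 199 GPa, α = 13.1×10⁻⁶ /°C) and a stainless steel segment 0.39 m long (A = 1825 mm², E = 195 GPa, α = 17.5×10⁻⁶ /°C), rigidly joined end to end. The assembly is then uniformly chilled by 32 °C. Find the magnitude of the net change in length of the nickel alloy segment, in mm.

If the supports were absent, the total length change would be Σ αᵢΔT Lᵢ = 13.1×10⁻⁶×32×450 + 17.5×10⁻⁶×32×390 = 0.407 mm.
The walls prevent any net length change, so an axial force P (same in every segment) develops. Compatibility: P · Σ Lᵢ/(AᵢEᵢ) = δ_free.
Σ Lᵢ/(AᵢEᵢ) = 450/(975×199×10³) + 390/(1825×195×10³) = 3.415×10⁻⁶ mm/N.
So P = 0.407 / 3.415×10⁻⁶ = 119.2 kN, tensile.
For the nickel alloy segment, free thermal change = 13.1×10⁻⁶×32×450 = 0.1886 mm and elastic change from P = 119200×450/(975×199×10³) = 0.2764 mm; these oppose, so the net change is 0.0878 mm (segment lengthens).

|ΔL| ≈ 0.0878 mm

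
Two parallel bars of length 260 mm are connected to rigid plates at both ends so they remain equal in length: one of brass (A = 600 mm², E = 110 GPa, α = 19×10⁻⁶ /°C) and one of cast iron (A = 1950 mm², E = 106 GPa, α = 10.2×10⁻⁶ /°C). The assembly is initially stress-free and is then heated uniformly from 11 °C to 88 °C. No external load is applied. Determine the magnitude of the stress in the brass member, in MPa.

Equilibrium of a rigid end plate with no external load gives equal and opposite internal forces ±P in the two members. Since α_{brass} > α_{cast iron}, heating drives the brass into compression and the cast iron into tension.
Equating the net (thermal + elastic) strains gives |α₁ − α₂|·ΔT = P·[1/(A₁E₁) + 1/(A₂E₂)].
|α₁ − α₂|·ΔT = 8.8×10⁻⁶ × 77 = 0.0006776.
1/(A₁E₁) + 1/(A₂E₂) = 1/(600×110×10³) + 1/(1950×106×10³) = 1.999×10⁻⁸ N⁻¹.
So P = 0.0006776 / 1.999×10⁻⁸ = 33.9 kN.
σ_{brass} = P/A₁ = 33900/600 = 56.5 MPa, compressive.

σ ≈ 56.5 MPa (compressive)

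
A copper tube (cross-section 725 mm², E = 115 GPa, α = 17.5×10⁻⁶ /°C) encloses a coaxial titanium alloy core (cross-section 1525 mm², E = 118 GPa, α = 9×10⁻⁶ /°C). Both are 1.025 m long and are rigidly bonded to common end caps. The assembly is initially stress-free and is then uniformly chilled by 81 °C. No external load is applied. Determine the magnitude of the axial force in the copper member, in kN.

The copper has the larger α, so on cooling it would change length more than the titanium alloy if both were free. The rigid plates force a common final length, so the copper is put into tension and the titanium alloy into compression, with equal and opposite forces P (no external load).
Setting the final lengths equal and cancelling L: (α₁ − α₂)ΔT = P/(A₁E₁) + P/(A₂E₂).
|α₁ − α₂|·ΔT = 8.5×10⁻⁶ × 81 = 0.0006885.
1/(A₁E₁) + 1/(A₂E₂) = 1/(725×115×10³) + 1/(1525×118×10³) = 1.755×10⁻⁸ N⁻¹.
So P = 0.0006885 / 1.755×10⁻⁸ = 39.23 kN.

P ≈ 39.2 kN (tensile in the copper)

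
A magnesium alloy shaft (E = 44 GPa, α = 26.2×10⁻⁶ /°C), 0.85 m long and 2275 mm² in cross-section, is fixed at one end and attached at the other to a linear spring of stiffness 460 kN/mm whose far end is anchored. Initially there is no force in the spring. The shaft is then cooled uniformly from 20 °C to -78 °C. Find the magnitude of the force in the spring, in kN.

P ≈ 205 kN

The unrestrained thermal change is αΔT L = 26.2×10⁻⁶ × 98 × 850 = 2.182 mm.
With a force P in the spring, the elastic change of the shaft is PL/(AE) and that of the spring is P/k; compatibility requires their sum to equal δ_free.
P [ L/(AE) + 1/k ] = δ_free → P [ 850/(2275×44×10³) + 1/(460×10³) ] = 2.182.
P = 2.182 / 1.067×10⁻⁵ = 204600 N.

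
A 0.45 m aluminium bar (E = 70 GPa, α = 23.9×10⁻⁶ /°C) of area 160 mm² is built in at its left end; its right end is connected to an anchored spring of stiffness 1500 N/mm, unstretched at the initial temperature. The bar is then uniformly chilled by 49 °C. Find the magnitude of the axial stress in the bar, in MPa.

σ ≈ 4.66 MPa (tensile)

Free thermal contraction: δ_free = αΔT L = 23.9×10⁻⁶ × 49 × 450 = 0.527 mm.
Let P be the tensile force in the spring. The bar extends elastically by PL/(AE) and the spring stretches by P/k; together these equal δ_free.
P [ L/(AE) + 1/k ] = δ_free → P [ 450/(160×70×10³) + 1/(1500) ] = 0.527.
P = 0.527 / 0.0007068 = 745.6 N.
σ = P/A = 745.6/160 = 4.66 MPa.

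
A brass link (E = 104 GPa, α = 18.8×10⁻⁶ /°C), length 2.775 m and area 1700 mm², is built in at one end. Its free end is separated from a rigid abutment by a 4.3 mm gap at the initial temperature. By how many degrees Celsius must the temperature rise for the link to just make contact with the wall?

Contact occurs when the free expansion equals the gap: αΔT L = 4.3 mm.
So ΔT = g/(αL) = 4.3/(18.8×10⁻⁶ × 2775) = 82.42 °C.

ΔT ≈ 82.4 °C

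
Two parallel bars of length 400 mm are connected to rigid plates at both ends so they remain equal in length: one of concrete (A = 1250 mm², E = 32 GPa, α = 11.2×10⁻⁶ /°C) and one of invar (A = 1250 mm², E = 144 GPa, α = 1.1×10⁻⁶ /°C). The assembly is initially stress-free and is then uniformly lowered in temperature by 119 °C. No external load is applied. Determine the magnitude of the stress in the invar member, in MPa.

σ ≈ 31.5 MPa (compressive)

Both members must finish at the same length. With the larger α, the concrete tends to over-contract; the plates restrain it, putting the concrete in tension and the invar in compression. With no external load the two internal forces are equal and opposite, magnitude P.
Compatibility of the two members (thermal + elastic change equal): (α₁ − α₂)ΔT = P·[1/(A₁E₁) + 1/(A₂E₂)].
|α₁ − α₂|·ΔT = 10.1×10⁻⁶ × 119 = 0.001202.
1/(A₁E₁) + 1/(A₂E₂) = 1/(1250×32×10³) + 1/(1250×144×10³) = 3.056×10⁻⁸ N⁻¹.
So P = 0.001202 / 3.056×10⁻⁸ = 39.33 kN.
σ_{invar} = P/A₂ = 39330/1250 = 31.47 MPa, compressive.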